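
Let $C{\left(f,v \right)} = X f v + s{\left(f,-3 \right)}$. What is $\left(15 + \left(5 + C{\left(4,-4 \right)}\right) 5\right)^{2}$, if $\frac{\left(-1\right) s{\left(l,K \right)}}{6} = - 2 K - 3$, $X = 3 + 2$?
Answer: $202500$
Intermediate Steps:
$X = 5$
$s{\left(l,K \right)} = 18 + 12 K$ ($s{\left(l,K \right)} = - 6 \left(- 2 K - 3\right) = - 6 \left(-3 - 2 K\right) = 18 + 12 K$)
$C{\left(f,v \right)} = -18 + 5 f v$ ($C{\left(f,v \right)} = 5 f v + \left(18 + 12 \left(-3\right)\right) = 5 f v + \left(18 - 36\right) = 5 f v - 18 = -18 + 5 f v$)
$\left(15 + \left(5 + C{\left(4,-4 \right)}\right) 5\right)^{2} = \left(15 + \left(5 + \left(-18 + 5 \cdot 4 \left(-4\right)\right)\right) 5\right)^{2} = \left(15 + \left(5 - 98\right) 5\right)^{2} = \left(15 - 465\right)^{2} = \left(-450\right)^{2} = 202500$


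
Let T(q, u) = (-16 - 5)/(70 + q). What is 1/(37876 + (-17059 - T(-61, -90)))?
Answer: 3/62458 ≈ 4.8032e-5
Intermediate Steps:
T(q, u) = -21/(70 + q)
1/(37876 + (-17059 - T(-61, -90))) = 1/(37876 + (-17059 - (-21)/(70 - 61))) = 1/(37876 + (-17059 - (-21)/9)) = 1/(37876 + (-17059 - 1*(-7/3))) = 1/(37876 + (-17059 + 7/3)) = 1/(37876 - 51170/3) = 1/(62458/3) = 3/62458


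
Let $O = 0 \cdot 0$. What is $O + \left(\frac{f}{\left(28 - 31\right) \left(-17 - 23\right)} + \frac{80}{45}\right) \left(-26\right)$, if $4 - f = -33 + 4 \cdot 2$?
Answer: $- \frac{9451}{180} \approx -52.506$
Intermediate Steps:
$f = 29$ ($f = 4 - \left(-33 + 4 \cdot 2\right) = 4 - \left(-33 + 8\right) = 4 - -25 = 4 + 25 = 29$)
$O = 0$
$O + \left(\frac{f}{\left(28 - 31\right) \left(-17 - 23\right)} + \frac{80}{45}\right) \left(-26\right) = 0 + \left(\frac{29}{\left(28 - 31\right) \left(-17 - 23\right)} + \frac{80}{45}\right) \left(-26\right) = 0 + \left(\frac{29}{\left(-3\right) \left(-40\right)} + 80 \cdot \frac{1}{45}\right) \left(-26\right) = 0 + \left(\frac{29}{120} + \frac{16}{9}\right) \left(-26\right) = 0 + \frac{727}{360} \left(-26\right) = 0 - \frac{9451}{180} = - \frac{9451}{180}$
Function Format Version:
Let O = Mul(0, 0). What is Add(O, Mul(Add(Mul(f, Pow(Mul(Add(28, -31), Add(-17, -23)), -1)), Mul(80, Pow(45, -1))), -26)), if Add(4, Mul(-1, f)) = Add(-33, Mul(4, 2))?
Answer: Rational(-9451, 180) ≈ -52.506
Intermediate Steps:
f = 29 (f = Add(4, Mul(-1, Add(-33, Mul(4, 2)))) = Add(4, Mul(-1, Add(-33, 8))) = Add(4, Mul(-1, -25)) = Add(4, 25) = 29)
O = 0
Add(O, Mul(Add(Mul(f, Pow(Mul(Add(28, -31), Add(-17, -23)), -1)), Mul(80, Pow(45, -1))), -26)) = Add(0, Mul(Add(Mul(29, Pow(Mul(Add(28, -31), Add(-17, -23)), -1)), Mul(80, Pow(45, -1))), -26)) = Add(0, Mul(Add(Mul(29, Pow(Mul(-3, -40), -1)), Mul(80, Rational(1, 45))), -26)) = Add(0, Mul(Add(Mul(29, Pow(120, -1)), Rational(16, 9)), -26)) = Add(0, Mul(Add(Mul(29, Rational(1, 120)), Rational(16, 9)), -26)) = Add(0, Mul(Add(Rational(29, 120), Rational(16, 9)), -26)) = Add(0, Mul(Rational(727, 360), -26)) = Add(0, Rational(-9451, 180)) = Rational(-9451, 180)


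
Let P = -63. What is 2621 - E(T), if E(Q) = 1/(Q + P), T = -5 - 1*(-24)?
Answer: 115325/44 ≈ 2621.0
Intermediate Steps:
T = 19 (T = -5 + 24 = 19)
E(Q) = 1/(-63 + Q) (E(Q) = 1/(Q - 63) = 1/(-63 + Q))
2621 - E(T) = 2621 - 1/(-63 + 19) = 2621 - 1/(-44) = 2621 - 1*(-1/44) = 2621 + 1/44 = 115325/44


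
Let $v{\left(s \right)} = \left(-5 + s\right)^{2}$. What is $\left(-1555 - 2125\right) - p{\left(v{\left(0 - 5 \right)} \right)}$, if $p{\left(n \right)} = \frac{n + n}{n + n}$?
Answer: $-3681$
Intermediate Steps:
$p{\left(n \right)} = 1$ ($p{\left(n \right)} = \frac{2 n}{2 n} = 2 n \frac{1}{2 n} = 1$)
$\left(-1555 - 2125\right) - p{\left(v{\left(0 - 5 \right)} \right)} = \left(-1555 - 2125\right) - 1 = -3680 - 1 = -3681$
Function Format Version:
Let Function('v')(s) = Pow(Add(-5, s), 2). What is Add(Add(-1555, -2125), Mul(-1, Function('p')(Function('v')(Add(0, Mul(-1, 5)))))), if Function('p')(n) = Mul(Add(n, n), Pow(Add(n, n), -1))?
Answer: -3681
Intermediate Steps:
Function('p')(n) = 1 (Function('p')(n) = Mul(Mul(2, n), Pow(Mul(2, n), -1)) = Mul(Mul(2, n), Mul(Rational(1, 2), Pow(n, -1))) = 1)
Add(Add(-1555, -2125), Mul(-1, Function('p')(Function('v')(Add(0, Mul(-1, 5)))))) = Add(Add(-1555, -2125), Mul(-1, 1)) = Add(-3680, -1) = -3681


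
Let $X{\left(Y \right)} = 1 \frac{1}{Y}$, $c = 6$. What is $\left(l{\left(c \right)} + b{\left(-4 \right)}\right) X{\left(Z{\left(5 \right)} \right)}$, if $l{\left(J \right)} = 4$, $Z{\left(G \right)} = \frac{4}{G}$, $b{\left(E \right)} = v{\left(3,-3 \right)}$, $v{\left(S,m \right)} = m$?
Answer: $\frac{5}{4} \approx 1.25$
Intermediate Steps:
$b{\left(E \right)} = -3$
$X{\left(Y \right)} = \frac{1}{Y}$
$\left(l{\left(c \right)} + b{\left(-4 \right)}\right) X{\left(Z{\left(5 \right)} \right)} = \frac{4 - 3}{4 \cdot \frac{1}{5}} = 1 \frac{1}{4 \cdot \frac{1}{5}} = 1 \frac{1}{\frac{4}{5}} = 1 \cdot \frac{5}{4} = \frac{5}{4}$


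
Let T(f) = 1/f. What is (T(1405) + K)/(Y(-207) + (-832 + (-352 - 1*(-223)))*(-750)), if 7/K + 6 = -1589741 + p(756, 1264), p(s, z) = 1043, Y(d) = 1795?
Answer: 1578869/1612813735010400 ≈ 9.7895e-10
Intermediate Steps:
K = -7/1588704 (K = 7/(-6 + (-1589741 + 1043)) = 7/(-6 - 1588698) = 7/(-1588704) = 7*(-1/1588704) = -7/1588704 ≈ -4.4061e-6)
(T(1405) + K)/(Y(-207) + (-832 + (-352 - 1*(-223)))*(-750)) = (1/1405 - 7/1588704)/(1795 + (-832 + (-352 - 1*(-223)))*(-750)) = (1/1405 - 7/1588704)/(1795 + (-832 + (-352 + 223))*(-750)) = 1578869/(2232129120*(1795 + (-832 - 129)*(-750))) = 1578869/(2232129120*(1795 - 961*(-750))) = 1578869/(2232129120*(1795 + 720750)) = (1578869/2232129120)/722545 = (1578869/2232129120)*(1/722545) = 1578869/1612813735010400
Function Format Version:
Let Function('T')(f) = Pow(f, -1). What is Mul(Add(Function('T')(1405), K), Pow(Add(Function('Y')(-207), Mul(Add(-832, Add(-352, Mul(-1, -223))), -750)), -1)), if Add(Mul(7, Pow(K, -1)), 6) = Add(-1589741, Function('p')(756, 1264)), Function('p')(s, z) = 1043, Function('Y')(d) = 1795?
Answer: Rational(1578869, 1612813735010400) ≈ 9.7895e-10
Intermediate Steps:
K = Rational(-7, 1588704) (K = Mul(7, Pow(Add(-6, Add(-1589741, 1043)), -1)) = Mul(7, Pow(Add(-6, -1588698), -1)) = Mul(7, Pow(-1588704, -1)) = Mul(7, Rational(-1, 1588704)) = Rational(-7, 1588704) ≈ -4.4061e-6)
Mul(Add(Function('T')(1405), K), Pow(Add(Function('Y')(-207), Mul(Add(-832, Add(-352, Mul(-1, -223))), -750)), -1)) = Mul(Add(Pow(1405, -1), Rational(-7, 1588704)), Pow(Add(1795, Mul(Add(-832, Add(-352, Mul(-1, -223))), -750)), -1)) = Mul(Add(Rational(1, 1405), Rational(-7, 1588704)), Pow(Add(1795, Mul(Add(-832, Add(-352, 223)), -750)), -1)) = Mul(Rational(1578869, 2232129120), Pow(Add(1795, Mul(Add(-832, -129), -750)), -1)) = Mul(Rational(1578869, 2232129120), Pow(Add(1795, Mul(-961, -750)), -1)) = Mul(Rational(1578869, 2232129120), Pow(Add(1795, 720750), -1)) = Mul(Rational(1578869, 2232129120), Pow(722545, -1)) = Mul(Rational(1578869, 2232129120), Rational(1, 722545)) = Rational(1578869, 1612813735010400)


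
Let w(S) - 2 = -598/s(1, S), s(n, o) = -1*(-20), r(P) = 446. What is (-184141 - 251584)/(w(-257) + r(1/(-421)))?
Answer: -4357250/4181 ≈ -1042.2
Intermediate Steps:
s(n, o) = 20
w(S) = -279/10 (w(S) = 2 - 598/20 = 2 - 598*1/20 = 2 - 299/10 = -279/10)
(-184141 - 251584)/(w(-257) + r(1/(-421))) = (-184141 - 251584)/(-279/10 + 446) = -435725/4181/10 = -435725*10/4181 = -4357250/4181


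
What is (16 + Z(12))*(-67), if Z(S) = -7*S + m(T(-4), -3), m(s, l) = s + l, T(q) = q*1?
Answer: 5025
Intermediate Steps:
T(q) = q
m(s, l) = l + s
Z(S) = -7 - 7*S (Z(S) = -7*S + (-3 - 4) = -7*S - 7 = -7 - 7*S)
(16 + Z(12))*(-67) = (16 + (-7 - 7*12))*(-67) = (16 + (-7 - 84))*(-67) = (16 - 91)*(-67) = -75*(-67) = 5025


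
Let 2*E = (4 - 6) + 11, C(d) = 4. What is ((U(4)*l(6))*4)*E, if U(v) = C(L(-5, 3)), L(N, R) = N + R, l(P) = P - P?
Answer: 0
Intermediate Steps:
l(P) = 0
U(v) = 4
E = 9/2 (E = ((4 - 6) + 11)/2 = (-2 + 11)/2 = (1/2)*9 = 9/2 ≈ 4.5000)
((U(4)*l(6))*4)*E = ((4*0)*4)*(9/2) = (0*4)*(9/2) = 0*(9/2) = 0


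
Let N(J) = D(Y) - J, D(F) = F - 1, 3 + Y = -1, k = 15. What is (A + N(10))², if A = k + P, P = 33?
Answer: 1089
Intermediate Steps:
Y = -4 (Y = -3 - 1 = -4)
A = 48 (A = 15 + 33 = 48)
D(F) = -1 + F
N(J) = -5 - J (N(J) = (-1 - 4) - J = -5 - J)
(A + N(10))² = (48 + (-5 - 1*10))² = (48 + (-5 - 10))² = (48 - 15)² = 33² = 1089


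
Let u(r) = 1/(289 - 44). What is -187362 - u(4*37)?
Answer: -45903691/245 ≈ -1.8736e+5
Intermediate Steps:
u(r) = 1/245
-187362 - u(4*37) = -187362 - 1*1/245 = -187362 - 1/245 = -45903691/245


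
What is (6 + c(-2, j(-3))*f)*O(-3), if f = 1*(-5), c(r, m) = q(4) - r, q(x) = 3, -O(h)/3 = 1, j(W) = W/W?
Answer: 57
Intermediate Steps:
j(W) = 1
O(h) = -3 (O(h) = -3*1 = -3)
c(r, m) = 3 - r
f = -5
(6 + c(-2, j(-3))*f)*O(-3) = (6 + (3 - 1*(-2))*(-5))*(-3) = (6 + (3 + 2)*(-5))*(-3) = (6 + 5*(-5))*(-3) = (6 - 25)*(-3) = -19*(-3) = 57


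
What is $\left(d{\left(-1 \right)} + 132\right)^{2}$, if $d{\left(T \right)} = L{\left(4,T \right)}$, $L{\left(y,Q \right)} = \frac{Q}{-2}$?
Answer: $\frac{70225}{4} \approx 17556.0$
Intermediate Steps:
$L{\left(y,Q \right)} = - \frac{Q}{2}$ ($L{\left(y,Q \right)} = Q \left(- \frac{1}{2}\right) = - \frac{Q}{2}$)
$d{\left(T \right)} = - \frac{T}{2}$
$\left(d{\left(-1 \right)} + 132\right)^{2} = \left(\left(- \frac{1}{2}\right) \left(-1\right) + 132\right)^{2} = \left(\frac{1}{2} + 132\right)^{2} = \left(\frac{265}{2}\right)^{2} = \frac{70225}{4}$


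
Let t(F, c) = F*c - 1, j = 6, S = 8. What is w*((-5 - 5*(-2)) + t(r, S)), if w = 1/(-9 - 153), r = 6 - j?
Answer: -2/81 ≈ -0.024691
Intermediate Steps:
r = 0 (r = 6 - 1*6 = 6 - 6 = 0)
t(F, c) = -1 + F*c
w = -1/162 (w = 1/(-162) = -1/162 ≈ -0.0061728)
w*((-5 - 5*(-2)) + t(r, S)) = -((-5 - 5*(-2)) + (-1 + 0*8))/162 = -((-5 + 10) + (-1 + 0))/162 = -(5 - 1)/162 = -1/162*4 = -2/81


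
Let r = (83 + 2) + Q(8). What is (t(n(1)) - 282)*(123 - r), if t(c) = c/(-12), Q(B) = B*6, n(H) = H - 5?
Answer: 8450/3 ≈ 2816.7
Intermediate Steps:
n(H) = -5 + H
Q(B) = 6*B
t(c) = -c/12 (t(c) = c*(-1/12) = -c/12)
r = 133 (r = (83 + 2) + 6*8 = 85 + 48 = 133)
(t(n(1)) - 282)*(123 - r) = (-(-5 + 1)/12 - 282)*(123 - 1*133) = (-1/12*(-4) - 282)*(123 - 133) = (⅓ - 282)*(-10) = -845/3*(-10) = 8450/3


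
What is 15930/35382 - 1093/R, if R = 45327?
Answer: 113897764/267293319 ≈ 0.42612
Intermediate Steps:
15930/35382 - 1093/R = 15930/35382 - 1093/45327 = 15930*(1/35382) - 1093*1/45327 = 2655/5897 - 1093/45327 = 113897764/267293319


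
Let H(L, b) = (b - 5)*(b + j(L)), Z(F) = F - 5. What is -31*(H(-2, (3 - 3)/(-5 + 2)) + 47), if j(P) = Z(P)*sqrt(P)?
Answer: -1457 - 1085*I*sqrt(2) ≈ -1457.0 - 1534.4*I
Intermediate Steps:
Z(F) = -5 + F
j(P) = sqrt(P)*(-5 + P) (j(P) = (-5 + P)*sqrt(P) = sqrt(P)*(-5 + P))
H(L, b) = (-5 + b)*(b + sqrt(L)*(-5 + L)) (H(L, b) = (b - 5)*(b + sqrt(L)*(-5 + L)) = (-5 + b)*(b + sqrt(L)*(-5 + L)))
-31*(H(-2, (3 - 3)/(-5 + 2)) + 47) = -31*((((3 - 3)/(-5 + 2))**2 - 5*(3 - 3)/(-5 + 2) + 5*sqrt(-2)*(5 - 1*(-2)) + ((3 - 3)/(-5 + 2))*sqrt(-2)*(-5 - 2)) + 47) = -31*(((0/(-3))**2 - 0/(-3) + 5*(I*sqrt(2))*(5 + 2) + (0/(-3))*(I*sqrt(2))*(-7)) + 47) = -31*(((0*(-1/3))**2 - 0*(-1)/3 + 5*(I*sqrt(2))*7 + (0*(-1/3))*(I*sqrt(2))*(-7)) + 47) = -31*((0**2 - 5*0 + 35*I*sqrt(2) + 0*(I*sqrt(2))*(-7)) + 47) = -31*((0 + 0 + 35*I*sqrt(2) + 0) + 47) = -31*(35*I*sqrt(2) + 47) = -31*(47 + 35*I*sqrt(2)) = -1457 - 1085*I*sqrt(2)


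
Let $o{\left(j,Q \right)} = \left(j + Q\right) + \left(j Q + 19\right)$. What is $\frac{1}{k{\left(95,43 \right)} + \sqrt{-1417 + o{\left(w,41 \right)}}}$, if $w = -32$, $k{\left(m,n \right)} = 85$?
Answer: $\frac{85}{9926} - \frac{i \sqrt{2701}}{9926} \approx 0.0085634 - 0.0052359 i$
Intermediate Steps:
$o{\left(j,Q \right)} = 19 + Q + j + Q j$ ($o{\left(j,Q \right)} = \left(Q + j\right) + \left(Q j + 19\right) = \left(Q + j\right) + \left(19 + Q j\right) = 19 + Q + j + Q j$)
$\frac{1}{k{\left(95,43 \right)} + \sqrt{-1417 + o{\left(w,41 \right)}}} = \frac{1}{85 + \sqrt{-1417 + \left(19 + 41 - 32 + 41 \left(-32\right)\right)}} = \frac{1}{85 + \sqrt{-1417 + \left(19 + 41 - 32 - 1312\right)}} = \frac{1}{85 + \sqrt{-1417 - 1284}} = \frac{1}{85 + \sqrt{-2701}} = \frac{1}{85 + i \sqrt{2701}}$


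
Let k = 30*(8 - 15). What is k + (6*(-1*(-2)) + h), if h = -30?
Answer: -228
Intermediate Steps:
k = -210 (k = 30*(-7) = -210)
k + (6*(-1*(-2)) + h) = -210 + (6*(-1*(-2)) - 30) = -210 + (6*2 - 30) = -210 + (12 - 30) = -210 - 18 = -228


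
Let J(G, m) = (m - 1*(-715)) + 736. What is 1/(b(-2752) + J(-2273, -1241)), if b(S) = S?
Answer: -1/2542 ≈ -0.00039339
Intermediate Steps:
J(G, m) = 1451 + m (J(G, m) = (m + 715) + 736 = (715 + m) + 736 = 1451 + m)
1/(b(-2752) + J(-2273, -1241)) = 1/(-2752 + (1451 - 1241)) = 1/(-2752 + 210) = 1/(-2542) = -1/2542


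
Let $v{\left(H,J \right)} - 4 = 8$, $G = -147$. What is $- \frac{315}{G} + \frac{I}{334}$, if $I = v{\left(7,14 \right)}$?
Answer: $\frac{2547}{1169} \approx 2.1788$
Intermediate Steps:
$v{\left(H,J \right)} = 12$ ($v{\left(H,J \right)} = 4 + 8 = 12$)
$I = 12$
$- \frac{315}{G} + \frac{I}{334} = - \frac{315}{-147} + \frac{12}{334} = \left(-315\right) \left(- \frac{1}{147}\right) + 12 \cdot \frac{1}{334} = \frac{15}{7} + \frac{6}{167} = \frac{2547}{1169}$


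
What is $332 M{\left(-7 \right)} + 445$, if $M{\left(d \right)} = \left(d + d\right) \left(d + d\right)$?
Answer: $65517$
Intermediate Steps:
$M{\left(d \right)} = 4 d^{2}$ ($M{\left(d \right)} = 2 d 2 d = 4 d^{2}$)
$332 M{\left(-7 \right)} + 445 = 332 \cdot 4 \left(-7\right)^{2} + 445 = 332 \cdot 4 \cdot 49 + 445 = 332 \cdot 196 + 445 = 65072 + 445 = 65517$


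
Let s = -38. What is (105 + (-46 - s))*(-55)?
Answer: -5335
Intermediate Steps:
(105 + (-46 - s))*(-55) = (105 + (-46 - 1*(-38)))*(-55) = (105 + (-46 + 38))*(-55) = (105 - 8)*(-55) = 97*(-55) = -5335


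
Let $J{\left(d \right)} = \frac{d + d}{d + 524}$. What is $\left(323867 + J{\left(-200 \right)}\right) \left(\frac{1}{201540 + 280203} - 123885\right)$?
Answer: $- \frac{1565612210308989358}{39021183} \approx -4.0122 \cdot 10^{10}$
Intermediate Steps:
$J{\left(d \right)} = \frac{2 d}{524 + d}$
$\left(323867 + J{\left(-200 \right)}\right) \left(\frac{1}{201540 + 280203} - 123885\right) = \left(323867 + 2 \left(-200\right) \frac{1}{524 - 200}\right) \left(\frac{1}{201540 + 280203} - 123885\right) = \left(323867 + 2 \left(-200\right) \frac{1}{324}\right) \left(\frac{1}{481743} - 123885\right) = \left(323867 - \frac{100}{81}\right) \left(- \frac{59680731554}{481743}\right) = \frac{26233127}{81} \left(- \frac{59680731554}{481743}\right) = - \frac{1565612210308989358}{39021183}$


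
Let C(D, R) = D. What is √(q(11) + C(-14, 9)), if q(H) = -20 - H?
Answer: 3*I*√5 ≈ 6.7082*I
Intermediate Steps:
√(q(11) + C(-14, 9)) = √((-20 - 1*11) - 14) = √((-20 - 11) - 14) = √(-31 - 14) = √(-45) = 3*I*√5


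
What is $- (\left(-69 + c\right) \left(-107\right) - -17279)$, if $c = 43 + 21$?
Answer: $-17814$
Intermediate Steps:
$c = 64$
$- (\left(-69 + c\right) \left(-107\right) - -17279) = - (\left(-69 + 64\right) \left(-107\right) - -17279) = - (\left(-5\right) \left(-107\right) + 17279) = - (535 + 17279) = \left(-1\right) 17814 = -17814$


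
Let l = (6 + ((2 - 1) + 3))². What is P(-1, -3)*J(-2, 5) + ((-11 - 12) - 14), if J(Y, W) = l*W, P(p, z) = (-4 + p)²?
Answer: 12463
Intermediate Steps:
l = 100 (l = (6 + (1 + 3))² = (6 + 4)² = 10² = 100)
J(Y, W) = 100*W
P(-1, -3)*J(-2, 5) + ((-11 - 12) - 14) = (-4 - 1)²*(100*5) + ((-11 - 12) - 14) = (-5)²*500 + (-23 - 14) = 25*500 - 37 = 12500 - 37 = 12463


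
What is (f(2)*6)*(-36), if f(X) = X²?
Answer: -864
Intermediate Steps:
(f(2)*6)*(-36) = (2²*6)*(-36) = (4*6)*(-36) = 24*(-36) = -864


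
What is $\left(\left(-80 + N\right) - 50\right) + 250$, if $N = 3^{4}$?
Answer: $201$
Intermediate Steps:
$N = 81$
$\left(\left(-80 + N\right) - 50\right) + 250 = \left(\left(-80 + 81\right) - 50\right) + 250 = \left(1 - 50\right) + 250 = -49 + 250 = 201$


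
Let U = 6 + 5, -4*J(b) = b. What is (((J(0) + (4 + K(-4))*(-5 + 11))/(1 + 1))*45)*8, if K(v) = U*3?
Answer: 39960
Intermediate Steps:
J(b) = -b/4
U = 11
K(v) = 33 (K(v) = 11*3 = 33)
(((J(0) + (4 + K(-4))*(-5 + 11))/(1 + 1))*45)*8 = (((-¼*0 + (4 + 33)*(-5 + 11))/(1 + 1))*45)*8 = (((0 + 37*6)/2)*45)*8 = (((0 + 222)*(½))*45)*8 = ((222*(½))*45)*8 = (111*45)*8 = 4995*8 = 39960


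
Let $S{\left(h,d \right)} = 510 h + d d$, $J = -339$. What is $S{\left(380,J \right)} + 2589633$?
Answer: $2898354$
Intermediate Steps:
$S{\left(h,d \right)} = d^{2} + 510 h$ ($S{\left(h,d \right)} = 510 h + d^{2} = d^{2} + 510 h$)
$S{\left(380,J \right)} + 2589633 = \left(\left(-339\right)^{2} + 510 \cdot 380\right) + 2589633 = \left(114921 + 193800\right) + 2589633 = 308721 + 2589633 = 2898354$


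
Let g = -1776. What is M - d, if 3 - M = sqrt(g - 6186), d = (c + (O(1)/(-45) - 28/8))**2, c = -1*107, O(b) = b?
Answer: -98918509/8100 - I*sqrt(7962) ≈ -12212.0 - 89.23*I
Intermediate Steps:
c = -107
d = 98942809/8100 (d = (-107 + (1/(-45) - 28/8))**2 = (-107 + (1*(-1/45) - 28*1/8))**2 = (-107 + (-1/45 - 7/2))**2 = (-107 - 317/90)**2 = (-9947/90)**2 = 98942809/8100 ≈ 12215.)
M = 3 - I*sqrt(7962) (M = 3 - sqrt(-1776 - 6186) = 3 - sqrt(-7962) = 3 - I*sqrt(7962) ≈ 3.0 - 89.23*I)
M - d = (3 - I*sqrt(7962)) - 1*98942809/8100 = (3 - I*sqrt(7962)) - 98942809/8100 = -98918509/8100 - I*sqrt(7962)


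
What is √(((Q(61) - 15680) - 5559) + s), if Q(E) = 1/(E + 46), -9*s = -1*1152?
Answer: 2*I*√60424933/107 ≈ 145.3*I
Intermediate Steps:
s = 128 (s = -(-1)*1152/9 = -⅑*(-1152) = 128)
Q(E) = 1/(46 + E)
√(((Q(61) - 15680) - 5559) + s) = √(((1/(46 + 61) - 15680) - 5559) + 128) = √(((1/107 - 15680) - 5559) + 128) = √((-1677759/107 - 5559) + 128) = √(-2272572/107 + 128) = √(-2258876/107) = 2*I*√60424933/107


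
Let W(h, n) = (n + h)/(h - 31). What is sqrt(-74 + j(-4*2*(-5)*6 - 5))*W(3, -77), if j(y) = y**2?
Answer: 37*sqrt(55151)/14 ≈ 620.66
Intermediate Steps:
W(h, n) = (h + n)/(-31 + h)
sqrt(-74 + j(-4*2*(-5)*6 - 5))*W(3, -77) = sqrt(-74 + (-4*2*(-5)*6 - 5)**2)*((3 - 77)/(-31 + 3)) = sqrt(-74 + (-(-40)*6 - 5)**2)*(-74/(-28)) = sqrt(-74 + (-4*(-60) - 5)**2)*(-1/28*(-74)) = sqrt(-74 + (240 - 5)**2)*(37/14) = sqrt(-74 + 235**2)*(37/14) = sqrt(-74 + 55225)*(37/14) = sqrt(55151)*(37/14) = 37*sqrt(55151)/14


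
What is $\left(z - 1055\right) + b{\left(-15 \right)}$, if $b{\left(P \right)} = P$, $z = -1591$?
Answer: $-2661$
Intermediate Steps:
$\left(z - 1055\right) + b{\left(-15 \right)} = \left(-1591 - 1055\right) - 15 = -2646 - 15 = -2661$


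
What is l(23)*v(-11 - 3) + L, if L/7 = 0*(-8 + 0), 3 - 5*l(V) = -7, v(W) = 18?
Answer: 36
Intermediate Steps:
l(V) = 2 (l(V) = ⅗ - ⅕*(-7) = ⅗ + 7/5 = 2)
L = 0 (L = 7*(0*(-8 + 0)) = 7*(0*(-8)) = 7*0 = 0)
l(23)*v(-11 - 3) + L = 2*18 + 0 = 36 + 0 = 36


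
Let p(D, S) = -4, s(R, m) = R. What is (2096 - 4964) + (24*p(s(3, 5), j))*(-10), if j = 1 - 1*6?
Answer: -1908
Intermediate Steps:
j = -5 (j = 1 - 6 = -5)
(2096 - 4964) + (24*p(s(3, 5), j))*(-10) = (2096 - 4964) + (24*(-4))*(-10) = -2868 - 96*(-10) = -2868 + 960 = -1908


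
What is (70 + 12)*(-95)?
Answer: -7790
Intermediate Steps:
(70 + 12)*(-95) = 82*(-95) = -7790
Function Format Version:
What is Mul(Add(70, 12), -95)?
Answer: -7790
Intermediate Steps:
Mul(Add(70, 12), -95) = Mul(82, -95) = -7790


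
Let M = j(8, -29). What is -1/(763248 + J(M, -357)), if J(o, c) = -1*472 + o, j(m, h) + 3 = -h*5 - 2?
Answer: -1/762916 ≈ -1.3108e-6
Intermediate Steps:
j(m, h) = -5 - 5*h (j(m, h) = -3 + (-h*5 - 2) = -3 + (-5*h - 2) = -3 + (-2 - 5*h) = -5 - 5*h)
M = 140 (M = -5 - 5*(-29) = -5 + 145 = 140)
J(o, c) = -472 + o
-1/(763248 + J(M, -357)) = -1/(763248 + (-472 + 140)) = -1/(763248 - 332) = -1/762916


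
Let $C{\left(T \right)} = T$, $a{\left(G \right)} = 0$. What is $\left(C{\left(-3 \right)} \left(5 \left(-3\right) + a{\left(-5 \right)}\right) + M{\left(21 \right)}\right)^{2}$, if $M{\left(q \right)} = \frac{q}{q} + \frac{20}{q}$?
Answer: $\frac{972196}{441} \approx 2204.5$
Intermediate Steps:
$M{\left(q \right)} = 1 + \frac{20}{q}$
$\left(C{\left(-3 \right)} \left(5 \left(-3\right) + a{\left(-5 \right)}\right) + M{\left(21 \right)}\right)^{2} = \left(- 3 \left(5 \left(-3\right) + 0\right) + \frac{20 + 21}{21}\right)^{2} = \left(- 3 \left(-15 + 0\right) + \frac{1}{21} \cdot 41\right)^{2} = \left(\left(-3\right) \left(-15\right) + \frac{41}{21}\right)^{2} = \left(45 + \frac{41}{21}\right)^{2} = \left(\frac{986}{21}\right)^{2} = \frac{972196}{441}$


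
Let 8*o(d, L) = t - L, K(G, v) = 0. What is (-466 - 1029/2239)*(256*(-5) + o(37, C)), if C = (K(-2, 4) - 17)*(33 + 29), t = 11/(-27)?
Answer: 259046409299/483624 ≈ 5.3564e+5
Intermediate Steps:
t = -11/27 (t = 11*(-1/27) = -11/27 ≈ -0.40741)
C = -1054 (C = (0 - 17)*(33 + 29) = -17*62 = -1054)
o(d, L) = -11/216 - L/8 (o(d, L) = (-11/27 - L)/8 = -11/216 - L/8)
(-466 - 1029/2239)*(256*(-5) + o(37, C)) = (-466 - 1029/2239)*(256*(-5) + (-11/216 - 1/8*(-1054))) = (-466 - 1029*1/2239)*(-1280 + (-11/216 + 527/4)) = (-466 - 1029/2239)*(-1280 + 28447/216) = -1044403/2239*(-248033/216) = 259046409299/483624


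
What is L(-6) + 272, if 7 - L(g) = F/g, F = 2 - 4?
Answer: 836/3 ≈ 278.67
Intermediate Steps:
F = -2
L(g) = 7 + 2/g (L(g) = 7 - (-2)/g = 7 + 2/g)
L(-6) + 272 = (7 + 2/(-6)) + 272 = (7 + 2*(-⅙)) + 272 = (7 - ⅓) + 272 = 20/3 + 272 = 836/3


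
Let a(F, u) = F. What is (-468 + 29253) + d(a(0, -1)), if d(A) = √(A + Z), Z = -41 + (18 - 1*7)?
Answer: 28785 + I*√30 ≈ 28785.0 + 5.4772*I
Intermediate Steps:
Z = -30 (Z = -41 + (18 - 7) = -41 + 11 = -30)
d(A) = √(-30 + A) (d(A) = √(A - 30) = √(-30 + A))
(-468 + 29253) + d(a(0, -1)) = (-468 + 29253) + √(-30 + 0) = 28785 + √(-30) = 28785 + I*√30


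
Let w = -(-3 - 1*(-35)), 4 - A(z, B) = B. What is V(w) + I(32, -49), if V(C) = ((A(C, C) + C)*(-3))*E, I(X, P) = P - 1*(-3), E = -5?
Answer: 14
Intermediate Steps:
A(z, B) = 4 - B
I(X, P) = 3 + P (I(X, P) = P + 3 = 3 + P)
w = -32 (w = -(-3 + 35) = -1*32 = -32)
V(C) = 60 (V(C) = (((4 - C) + C)*(-3))*(-5) = (4*(-3))*(-5) = -12*(-5) = 60)
V(w) + I(32, -49) = 60 + (3 - 49) = 60 - 46 = 14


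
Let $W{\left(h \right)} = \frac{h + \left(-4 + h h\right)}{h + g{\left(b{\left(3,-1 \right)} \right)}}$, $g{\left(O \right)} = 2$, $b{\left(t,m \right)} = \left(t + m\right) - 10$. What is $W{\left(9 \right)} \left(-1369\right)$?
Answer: $- \frac{117734}{11} \approx -10703.0$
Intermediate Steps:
$b{\left(t,m \right)} = -10 + m + t$ ($b{\left(t,m \right)} = \left(m + t\right) - 10 = -10 + m + t$)
$W{\left(h \right)} = \frac{-4 + h + h^{2}}{2 + h}$ ($W{\left(h \right)} = \frac{h + \left(-4 + h h\right)}{h + 2} = \frac{h + \left(-4 + h^{2}\right)}{2 + h} = \frac{-4 + h + h^{2}}{2 + h}$)
$W{\left(9 \right)} \left(-1369\right) = \frac{-4 + 9 + 9^{2}}{2 + 9} \left(-1369\right) = \frac{-4 + 9 + 81}{11} \left(-1369\right) = \frac{1}{11} \cdot 86 \left(-1369\right) = \frac{86}{11} \left(-1369\right) = - \frac{117734}{11}$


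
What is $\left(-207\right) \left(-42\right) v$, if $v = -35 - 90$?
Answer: $-1086750$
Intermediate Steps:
$v = -125$
$\left(-207\right) \left(-42\right) v = \left(-207\right) \left(-42\right) \left(-125\right) = 8694 \left(-125\right) = -1086750$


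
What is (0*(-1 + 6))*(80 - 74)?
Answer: 0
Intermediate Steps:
(0*(-1 + 6))*(80 - 74) = (0*5)*6 = 0*6 = 0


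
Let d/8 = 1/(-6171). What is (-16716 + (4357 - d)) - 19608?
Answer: -197268349/6171 ≈ -31967.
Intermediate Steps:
d = -8/6171 (d = 8/(-6171) = 8*(-1/6171) = -8/6171 ≈ -0.0012964)
(-16716 + (4357 - d)) - 19608 = (-16716 + (4357 - 1*(-8/6171))) - 19608 = (-16716 + (4357 + 8/6171)) - 19608 = (-16716 + 26887055/6171) - 19608 = -76267381/6171 - 19608 = -197268349/6171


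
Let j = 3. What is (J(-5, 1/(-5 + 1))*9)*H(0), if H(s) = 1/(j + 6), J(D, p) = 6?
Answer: 6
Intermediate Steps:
H(s) = 1/9 (H(s) = 1/(3 + 6) = 1/9)
(J(-5, 1/(-5 + 1))*9)*H(0) = (6*9)*(1/9) = 54*(1/9) = 6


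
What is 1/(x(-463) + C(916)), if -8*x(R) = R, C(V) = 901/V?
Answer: 1832/107829 ≈ 0.016990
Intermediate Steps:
x(R) = -R/8
1/(x(-463) + C(916)) = 1/(-1/8*(-463) + 901/916) = 1/(463/8 + 901*(1/916)) = 1/(463/8 + 901/916) = 1/(107829/1832) = 1832/107829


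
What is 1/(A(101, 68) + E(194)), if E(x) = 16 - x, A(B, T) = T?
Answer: -1/110 ≈ -0.0090909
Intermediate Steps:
1/(A(101, 68) + E(194)) = 1/(68 + (16 - 1*194)) = 1/(68 + (16 - 194)) = 1/(68 - 178) = 1/(-110) = -1/110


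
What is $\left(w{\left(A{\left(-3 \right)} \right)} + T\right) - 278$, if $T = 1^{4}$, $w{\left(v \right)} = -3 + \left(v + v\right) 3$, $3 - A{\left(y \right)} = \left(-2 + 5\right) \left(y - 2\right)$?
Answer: $-172$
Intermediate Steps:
$A{\left(y \right)} = 9 - 3 y$ ($A{\left(y \right)} = 3 - \left(-2 + 5\right) \left(y - 2\right) = 3 - 3 \left(-2 + y\right) = 3 - \left(-6 + 3 y\right) = 9 - 3 y$)
$w{\left(v \right)} = -3 + 6 v$ ($w{\left(v \right)} = -3 + 2 v 3 = -3 + 6 v$)
$T = 1$
$\left(w{\left(A{\left(-3 \right)} \right)} + T\right) - 278 = \left(\left(-3 + 6 \left(9 - -9\right)\right) + 1\right) - 278 = \left(\left(-3 + 6 \left(9 + 9\right)\right) + 1\right) - 278 = \left(\left(-3 + 6 \cdot 18\right) + 1\right) - 278 = \left(\left(-3 + 108\right) + 1\right) - 278 = \left(105 + 1\right) - 278 = 106 - 278 = -172$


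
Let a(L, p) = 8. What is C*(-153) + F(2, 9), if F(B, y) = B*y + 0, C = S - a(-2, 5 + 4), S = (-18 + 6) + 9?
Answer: 1701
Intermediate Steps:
S = -3 (S = -12 + 9 = -3)
C = -11 (C = -3 - 1*8 = -3 - 8 = -11)
F(B, y) = B*y
C*(-153) + F(2, 9) = -11*(-153) + 2*9 = 1683 + 18 = 1701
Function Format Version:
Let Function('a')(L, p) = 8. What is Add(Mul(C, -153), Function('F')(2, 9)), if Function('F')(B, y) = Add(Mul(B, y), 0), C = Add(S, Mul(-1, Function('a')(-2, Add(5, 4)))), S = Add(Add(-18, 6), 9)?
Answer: 1701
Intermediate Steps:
S = -3 (S = Add(-12, 9) = -3)
C = -11 (C = Add(-3, Mul(-1, 8)) = Add(-3, -8) = -11)
Function('F')(B, y) = Mul(B, y)
Add(Mul(C, -153), Function('F')(2, 9)) = Add(Mul(-11, -153), Mul(2, 9)) = Add(1683, 18) = 1701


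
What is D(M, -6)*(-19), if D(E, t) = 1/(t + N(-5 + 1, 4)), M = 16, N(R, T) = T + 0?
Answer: 19/2 ≈ 9.5000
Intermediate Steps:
N(R, T) = T
D(E, t) = 1/(4 + t) (D(E, t) = 1/(t + 4) = 1/(4 + t))
D(M, -6)*(-19) = -19/(4 - 6) = -19/(-2) = -½*(-19) = 19/2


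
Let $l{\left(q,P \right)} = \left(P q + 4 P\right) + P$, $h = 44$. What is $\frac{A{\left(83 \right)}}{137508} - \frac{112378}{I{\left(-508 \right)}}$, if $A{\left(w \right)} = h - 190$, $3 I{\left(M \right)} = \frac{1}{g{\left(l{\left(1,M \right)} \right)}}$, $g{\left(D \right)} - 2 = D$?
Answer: $\frac{70604181415583}{68754} \approx 1.0269 \cdot 10^{9}$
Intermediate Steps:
$l{\left(q,P \right)} = 5 P + P q$ ($l{\left(q,P \right)} = \left(4 P + P q\right) + P = 5 P + P q$)
$g{\left(D \right)} = 2 + D$
$I{\left(M \right)} = \frac{1}{3 \left(2 + 6 M\right)}$ ($I{\left(M \right)} = \frac{1}{3 \left(2 + M \left(5 + 1\right)\right)} = \frac{1}{3 \left(2 + M 6\right)} = \frac{1}{3 \left(2 + 6 M\right)}$)
$A{\left(w \right)} = -146$ ($A{\left(w \right)} = 44 - 190 = -146$)
$\frac{A{\left(83 \right)}}{137508} - \frac{112378}{I{\left(-508 \right)}} = - \frac{146}{137508} - \frac{112378}{\frac{1}{6} \frac{1}{1 + 3 \left(-508\right)}} = \left(-146\right) \frac{1}{137508} - \frac{112378}{\frac{1}{6} \frac{1}{1 - 1524}} = - \frac{73}{68754} - \frac{112378}{\frac{1}{6} \frac{1}{-1523}} = - \frac{73}{68754} - \frac{112378}{\frac{1}{6} \left(- \frac{1}{1523}\right)} = - \frac{73}{68754} - \frac{112378}{- \frac{1}{9138}} = - \frac{73}{68754} - -1026910164 = - \frac{73}{68754} + 1026910164 = \frac{70604181415583}{68754}$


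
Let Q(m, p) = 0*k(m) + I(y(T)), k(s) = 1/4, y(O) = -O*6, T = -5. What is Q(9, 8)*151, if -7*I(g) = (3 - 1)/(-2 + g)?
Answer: -151/98 ≈ -1.5408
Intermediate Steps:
y(O) = -6*O
k(s) = ¼
I(g) = -2/(7*(-2 + g)) (I(g) = -(3 - 1)/(7*(-2 + g)) = -2/(7*(-2 + g)))
Q(m, p) = -1/98 (Q(m, p) = 0*(¼) - 2/(-14 + 7*(-6*(-5))) = 0 - 2/(-14 + 7*30) = 0 - 2/(-14 + 210) = 0 - 2/196 = 0 - 2*1/196 = 0 - 1/98 = -1/98)
Q(9, 8)*151 = -1/98*151 = -151/98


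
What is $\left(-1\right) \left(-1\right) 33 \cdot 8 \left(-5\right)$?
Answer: $-1320$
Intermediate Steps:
$\left(-1\right) \left(-1\right) 33 \cdot 8 \left(-5\right) = 1 \cdot 33 \left(-40\right) = 33 \left(-40\right) = -1320$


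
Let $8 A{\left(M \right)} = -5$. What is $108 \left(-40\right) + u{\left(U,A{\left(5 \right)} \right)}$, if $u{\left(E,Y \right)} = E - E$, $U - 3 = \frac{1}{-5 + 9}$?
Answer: $-4320$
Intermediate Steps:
$U = \frac{13}{4}$ ($U = 3 + \frac{1}{-5 + 9} = 3 + \frac{1}{4} = \frac{13}{4} \approx 3.25$)
$A{\left(M \right)} = - \frac{5}{8}$ ($A{\left(M \right)} = \frac{1}{8} \left(-5\right) = - \frac{5}{8}$)
$u{\left(E,Y \right)} = 0$
$108 \left(-40\right) + u{\left(U,A{\left(5 \right)} \right)} = 108 \left(-40\right) + 0 = -4320 + 0 = -4320$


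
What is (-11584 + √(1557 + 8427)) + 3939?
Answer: -7645 + 16*√39 ≈ -7545.1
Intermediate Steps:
(-11584 + √(1557 + 8427)) + 3939 = (-11584 + √9984) + 3939 = (-11584 + 16*√39) + 3939 = -7645 + 16*√39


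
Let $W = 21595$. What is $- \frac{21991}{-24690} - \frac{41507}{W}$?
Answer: $- \frac{109982437}{106636110} \approx -1.0314$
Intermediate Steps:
$- \frac{21991}{-24690} - \frac{41507}{W} = - \frac{21991}{-24690} - \frac{41507}{21595} = \left(-21991\right) \left(- \frac{1}{24690}\right) - \frac{41507}{21595} = \frac{21991}{24690} - \frac{41507}{21595} = - \frac{109982437}{106636110}$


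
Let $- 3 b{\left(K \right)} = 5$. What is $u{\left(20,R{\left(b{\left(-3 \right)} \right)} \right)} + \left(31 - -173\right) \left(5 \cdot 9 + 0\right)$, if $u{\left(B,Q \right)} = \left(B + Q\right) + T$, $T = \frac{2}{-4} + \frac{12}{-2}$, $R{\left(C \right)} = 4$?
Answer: $\frac{18395}{2} \approx 9197.5$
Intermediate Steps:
$b{\left(K \right)} = - \frac{5}{3}$ ($b{\left(K \right)} = \left(- \frac{1}{3}\right) 5 = - \frac{5}{3}$)
$T = - \frac{13}{2}$ ($T = 2 \left(- \frac{1}{4}\right) + 12 \left(- \frac{1}{2}\right) = - \frac{1}{2} - 6 = - \frac{13}{2} \approx -6.5$)
$u{\left(B,Q \right)} = - \frac{13}{2} + B + Q$ ($u{\left(B,Q \right)} = \left(B + Q\right) - \frac{13}{2} = - \frac{13}{2} + B + Q$)
$u{\left(20,R{\left(b{\left(-3 \right)} \right)} \right)} + \left(31 - -173\right) \left(5 \cdot 9 + 0\right) = \left(- \frac{13}{2} + 20 + 4\right) + \left(31 - -173\right) \left(5 \cdot 9 + 0\right) = \frac{35}{2} + \left(31 + 173\right) \left(45 + 0\right) = \frac{35}{2} + 204 \cdot 45 = \frac{35}{2} + 9180 = \frac{18395}{2}$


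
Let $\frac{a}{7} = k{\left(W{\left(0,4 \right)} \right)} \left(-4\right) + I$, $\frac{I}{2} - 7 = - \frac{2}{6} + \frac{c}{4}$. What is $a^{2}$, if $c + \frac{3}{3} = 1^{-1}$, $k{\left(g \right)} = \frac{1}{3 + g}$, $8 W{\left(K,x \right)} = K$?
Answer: $7056$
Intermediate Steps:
$W{\left(K,x \right)} = \frac{K}{8}$
$c = 0$ ($c = -1 + 1^{-1} = -1 + 1 = 0$)
$I = \frac{40}{3}$ ($I = 14 + 2 \left(- \frac{2}{6} + \frac{0}{4}\right) = 14 + 2 \left(\left(-2\right) \frac{1}{6} + 0 \cdot \frac{1}{4}\right) = 14 + 2 \left(- \frac{1}{3} + 0\right) = 14 + 2 \left(- \frac{1}{3}\right) = 14 - \frac{2}{3} = \frac{40}{3} \approx 13.333$)
$a = 84$ ($a = 7 \left(\frac{1}{3 + \frac{1}{8} \cdot 0} \left(-4\right) + \frac{40}{3}\right) = 7 \left(\frac{1}{3 + 0} \left(-4\right) + \frac{40}{3}\right) = 7 \left(\frac{1}{3} \left(-4\right) + \frac{40}{3}\right) = 7 \left(- \frac{4}{3} + \frac{40}{3}\right) = 7 \cdot 12 = 84$)
$a^{2} = 84^{2} = 7056$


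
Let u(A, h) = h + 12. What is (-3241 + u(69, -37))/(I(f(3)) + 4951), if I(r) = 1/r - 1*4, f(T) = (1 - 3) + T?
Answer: -1633/2474 ≈ -0.66006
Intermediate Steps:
u(A, h) = 12 + h
f(T) = -2 + T
I(r) = -4 + 1/r (I(r) = 1/r - 4 = -4 + 1/r)
(-3241 + u(69, -37))/(I(f(3)) + 4951) = (-3241 + (12 - 37))/((-4 + 1/(-2 + 3)) + 4951) = (-3241 - 25)/((-4 + 1/1) + 4951) = -3266/((-4 + 1) + 4951) = -3266/(-3 + 4951) = -3266/4948 = -3266*1/4948 = -1633/2474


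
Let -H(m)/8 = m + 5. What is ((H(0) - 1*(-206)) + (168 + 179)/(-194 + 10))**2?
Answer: 911858809/33856 ≈ 26933.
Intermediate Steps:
H(m) = -40 - 8*m (H(m) = -8*(m + 5) = -8*(5 + m) = -40 - 8*m)
((H(0) - 1*(-206)) + (168 + 179)/(-194 + 10))**2 = (((-40 - 8*0) - 1*(-206)) + (168 + 179)/(-194 + 10))**2 = (((-40 + 0) + 206) + 347/(-184))**2 = ((-40 + 206) + 347*(-1/184))**2 = (166 - 347/184)**2 = (30197/184)**2 = 911858809/33856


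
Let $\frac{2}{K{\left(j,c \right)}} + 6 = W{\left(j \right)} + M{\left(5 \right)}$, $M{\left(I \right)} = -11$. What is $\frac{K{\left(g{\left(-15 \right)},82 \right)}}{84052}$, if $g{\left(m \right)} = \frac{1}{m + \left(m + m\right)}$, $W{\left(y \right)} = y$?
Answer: $- \frac{45}{32191916} \approx -1.3979 \cdot 10^{-6}$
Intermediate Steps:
$g{\left(m \right)} = \frac{1}{3 m}$ ($g{\left(m \right)} = \frac{1}{m + 2 m} = \frac{1}{3 m}$)
$K{\left(j,c \right)} = \frac{2}{-17 + j}$ ($K{\left(j,c \right)} = \frac{2}{-6 + \left(j - 11\right)} = \frac{2}{-6 + \left(-11 + j\right)} = \frac{2}{-17 + j}$)
$\frac{K{\left(g{\left(-15 \right)},82 \right)}}{84052} = \frac{2 \frac{1}{-17 + \frac{1}{3 \left(-15\right)}}}{84052} = \frac{2}{-17 + \frac{1}{3} \left(- \frac{1}{15}\right)} \frac{1}{84052} = \frac{2}{-17 - \frac{1}{45}} \cdot \frac{1}{84052} = \frac{2}{- \frac{766}{45}} \cdot \frac{1}{84052} = 2 \left(- \frac{45}{766}\right) \frac{1}{84052} = \left(- \frac{45}{383}\right) \frac{1}{84052} = - \frac{45}{32191916}$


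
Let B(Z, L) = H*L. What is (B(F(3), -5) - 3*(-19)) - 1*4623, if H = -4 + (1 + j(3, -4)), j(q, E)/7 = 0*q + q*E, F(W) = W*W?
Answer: -4131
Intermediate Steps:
F(W) = W**2
j(q, E) = 7*E*q (j(q, E) = 7*(0*q + q*E) = 7*(0 + E*q) = 7*(E*q) = 7*E*q)
H = -87 (H = -4 + (1 + 7*(-4)*3) = -4 + (1 - 84) = -4 - 83 = -87)
B(Z, L) = -87*L
(B(F(3), -5) - 3*(-19)) - 1*4623 = (-87*(-5) - 3*(-19)) - 1*4623 = (435 + 57) - 4623 = 492 - 4623 = -4131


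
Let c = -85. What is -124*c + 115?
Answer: 10655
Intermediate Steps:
-124*c + 115 = -124*(-85) + 115 = 10540 + 115 = 10655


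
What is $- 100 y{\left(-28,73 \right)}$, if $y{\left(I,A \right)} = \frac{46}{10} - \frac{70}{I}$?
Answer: $-710$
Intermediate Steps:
$y{\left(I,A \right)} = \frac{23}{5} - \frac{70}{I}$ ($y{\left(I,A \right)} = 46 \cdot \frac{1}{10} - \frac{70}{I} = \frac{23}{5} - \frac{70}{I}$)
$- 100 y{\left(-28,73 \right)} = - 100 \left(\frac{23}{5} - \frac{70}{-28}\right) = - 100 \left(\frac{23}{5} - - \frac{5}{2}\right) = - 100 \left(\frac{23}{5} + \frac{5}{2}\right) = \left(-100\right) \frac{71}{10} = -710$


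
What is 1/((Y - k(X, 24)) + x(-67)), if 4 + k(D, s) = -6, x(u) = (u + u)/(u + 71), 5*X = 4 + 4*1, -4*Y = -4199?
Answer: 4/4105 ≈ 0.00097442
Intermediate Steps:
Y = 4199/4 (Y = -¼*(-4199) = 4199/4 ≈ 1049.8)
X = 8/5 (X = (4 + 4*1)/5 = (4 + 4)/5 = (⅕)*8 = 8/5 ≈ 1.6000)
x(u) = 2*u/(71 + u) (x(u) = (2*u)/(71 + u) = 2*u/(71 + u))
k(D, s) = -10 (k(D, s) = -4 - 6 = -10)
1/((Y - k(X, 24)) + x(-67)) = 1/((4199/4 - 1*(-10)) + 2*(-67)/(71 - 67)) = 1/((4199/4 + 10) + 2*(-67)/4) = 1/(4239/4 + 2*(-67)*(¼)) = 1/(4239/4 - 67/2) = 1/(4105/4) = 4/4105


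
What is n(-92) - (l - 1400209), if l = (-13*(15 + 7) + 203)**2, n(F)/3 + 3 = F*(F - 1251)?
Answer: 1763979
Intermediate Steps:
n(F) = -9 + 3*F*(-1251 + F) (n(F) = -9 + 3*(F*(F - 1251)) = -9 + 3*(F*(-1251 + F)) = -9 + 3*F*(-1251 + F))
l = 6889 (l = (-13*22 + 203)**2 = (-286 + 203)**2 = (-83)**2 = 6889)
n(-92) - (l - 1400209) = (-9 - 3753*(-92) + 3*(-92)**2) - (6889 - 1400209) = (-9 + 345276 + 3*8464) - 1*(-1393320) = (-9 + 345276 + 25392) + 1393320 = 370659 + 1393320 = 1763979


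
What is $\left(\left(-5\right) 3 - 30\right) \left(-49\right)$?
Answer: $2205$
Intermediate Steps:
$\left(\left(-5\right) 3 - 30\right) \left(-49\right) = \left(-15 - 30\right) \left(-49\right) = \left(-45\right) \left(-49\right) = 2205$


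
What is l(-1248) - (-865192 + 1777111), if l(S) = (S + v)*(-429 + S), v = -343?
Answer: 1756188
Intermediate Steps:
l(S) = (-429 + S)*(-343 + S) (l(S) = (S - 343)*(-429 + S) = (-343 + S)*(-429 + S) = (-429 + S)*(-343 + S))
l(-1248) - (-865192 + 1777111) = (147147 + (-1248)² - 772*(-1248)) - (-865192 + 1777111) = (147147 + 1557504 + 963456) - 1*911919 = 2668107 - 911919 = 1756188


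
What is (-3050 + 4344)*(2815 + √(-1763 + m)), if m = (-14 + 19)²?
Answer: 3642610 + 1294*I*√1738 ≈ 3.6426e+6 + 53946.0*I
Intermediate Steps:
m = 25 (m = 5² = 25)
(-3050 + 4344)*(2815 + √(-1763 + m)) = (-3050 + 4344)*(2815 + √(-1763 + 25)) = 1294*(2815 + √(-1738)) = 1294*(2815 + I*√1738) = 3642610 + 1294*I*√1738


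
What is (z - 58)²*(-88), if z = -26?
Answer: -620928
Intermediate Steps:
(z - 58)²*(-88) = (-26 - 58)²*(-88) = (-84)²*(-88) = 7056*(-88) = -620928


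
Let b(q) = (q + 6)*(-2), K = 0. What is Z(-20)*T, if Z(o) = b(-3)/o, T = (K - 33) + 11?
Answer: -33/5 ≈ -6.6000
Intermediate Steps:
b(q) = -12 - 2*q (b(q) = (6 + q)*(-2) = -12 - 2*q)
T = -22 (T = (0 - 33) + 11 = -33 + 11 = -22)
Z(o) = -6/o (Z(o) = (-12 - 2*(-3))/o = (-12 + 6)/o = -6/o)
Z(-20)*T = -6/(-20)*(-22) = -6*(-1/20)*(-22) = (3/10)*(-22) = -33/5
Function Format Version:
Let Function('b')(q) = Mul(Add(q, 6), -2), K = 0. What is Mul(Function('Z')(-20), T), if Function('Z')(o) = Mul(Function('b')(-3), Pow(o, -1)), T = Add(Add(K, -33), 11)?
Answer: Rational(-33, 5) ≈ -6.6000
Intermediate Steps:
Function('b')(q) = Add(-12, Mul(-2, q)) (Function('b')(q) = Mul(Add(6, q), -2) = Add(-12, Mul(-2, q)))
T = -22 (T = Add(Add(0, -33), 11) = Add(-33, 11) = -22)
Function('Z')(o) = Mul(-6, Pow(o, -1)) (Function('Z')(o) = Mul(Add(-12, Mul(-2, -3)), Pow(o, -1)) = Mul(Add(-12, 6), Pow(o, -1)) = Mul(-6, Pow(o, -1)))
Mul(Function('Z')(-20), T) = Mul(Mul(-6, Pow(-20, -1)), -22) = Mul(Mul(-6, Rational(-1, 20)), -22) = Mul(Rational(3, 10), -22) = Rational(-33, 5)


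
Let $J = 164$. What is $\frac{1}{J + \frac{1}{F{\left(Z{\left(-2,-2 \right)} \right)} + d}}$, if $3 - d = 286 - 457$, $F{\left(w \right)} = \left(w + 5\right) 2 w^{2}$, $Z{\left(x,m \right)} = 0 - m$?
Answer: $\frac{230}{37721} \approx 0.0060974$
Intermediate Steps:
$Z{\left(x,m \right)} = - m$
$F{\left(w \right)} = w^{2} \left(10 + 2 w\right)$ ($F{\left(w \right)} = \left(5 + w\right) 2 w^{2} = \left(10 + 2 w\right) w^{2} = w^{2} \left(10 + 2 w\right)$)
$d = 174$ ($d = 3 - \left(286 - 457\right) = 3 - -171 = 3 + 171 = 174$)
$\frac{1}{J + \frac{1}{F{\left(Z{\left(-2,-2 \right)} \right)} + d}} = \frac{1}{164 + \frac{1}{2 \left(\left(-1\right) \left(-2\right)\right)^{2} \left(5 - -2\right) + 174}} = \frac{1}{164 + \frac{1}{2 \cdot 2^{2} \left(5 + 2\right) + 174}} = \frac{1}{164 + \frac{1}{2 \cdot 4 \cdot 7 + 174}} = \frac{1}{164 + \frac{1}{56 + 174}} = \frac{1}{164 + \frac{1}{230}} = \frac{1}{\frac{37721}{230}} = \frac{230}{37721}$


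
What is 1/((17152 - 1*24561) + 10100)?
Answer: 1/2691 ≈ 0.00037161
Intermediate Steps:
1/((17152 - 1*24561) + 10100) = 1/((17152 - 24561) + 10100) = 1/(-7409 + 10100) = 1/2691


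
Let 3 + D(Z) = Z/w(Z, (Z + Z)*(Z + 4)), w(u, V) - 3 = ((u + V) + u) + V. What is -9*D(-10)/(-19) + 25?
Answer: 99814/4237 ≈ 23.558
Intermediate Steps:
w(u, V) = 3 + 2*V + 2*u (w(u, V) = 3 + (((u + V) + u) + V) = 3 + (((V + u) + u) + V) = 3 + ((V + 2*u) + V) = 3 + (2*V + 2*u) = 3 + 2*V + 2*u)
D(Z) = -3 + Z/(3 + 2*Z + 4*Z*(4 + Z)) (D(Z) = -3 + Z/(3 + 2*((Z + Z)*(Z + 4)) + 2*Z) = -3 + Z/(3 + 2*((2*Z)*(4 + Z)) + 2*Z) = -3 + Z/(3 + 2*(2*Z*(4 + Z)) + 2*Z) = -3 + Z/(3 + 4*Z*(4 + Z) + 2*Z) = -3 + Z/(3 + 2*Z + 4*Z*(4 + Z)))
-9*D(-10)/(-19) + 25 = -9*(-9 - 53*(-10) - 12*(-10)²)/(3 + 4*(-10)² + 18*(-10))/(-19) + 25 = -9*(-9 + 530 - 12*100)/(3 + 4*100 - 180)*(-1)/19 + 25 = -9*(-9 + 530 - 1200)/(3 + 400 - 180)*(-1)/19 + 25 = -9*-679/223*(-1)/19 + 25 = -9*(1/223)*(-679)*(-1)/19 + 25 = -(-6111)*(-1)/(223*19) + 25 = -9*679/4237 + 25 = -6111/4237 + 25 = 99814/4237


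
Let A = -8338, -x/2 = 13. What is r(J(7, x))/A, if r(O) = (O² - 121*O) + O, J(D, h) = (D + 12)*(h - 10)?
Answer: -274968/4169 ≈ -65.955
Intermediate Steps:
x = -26 (x = -2*13 = -26)
J(D, h) = (-10 + h)*(12 + D) (J(D, h) = (12 + D)*(-10 + h) = (-10 + h)*(12 + D))
r(O) = O² - 120*O
r(J(7, x))/A = ((-120 - 10*7 + 12*(-26) + 7*(-26))*(-120 + (-120 - 10*7 + 12*(-26) + 7*(-26))))/(-8338) = ((-120 - 70 - 312 - 182)*(-120 + (-120 - 70 - 312 - 182)))*(-1/8338) = -684*(-120 - 684)*(-1/8338) = -684*(-804)*(-1/8338) = 549936*(-1/8338) = -274968/4169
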